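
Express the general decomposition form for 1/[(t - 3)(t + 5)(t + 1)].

Three distinct linear factors: P/(t - 3) + Q/(t + 5) + R/(t + 1)


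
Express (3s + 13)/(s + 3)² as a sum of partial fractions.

(3s + 13) = α(s + 3) + β. At s = -3: β = 3·(-3) + 13 = 4. Coeff of s: α = 3
Result: 3/(s + 3) + 4/(s + 3)²


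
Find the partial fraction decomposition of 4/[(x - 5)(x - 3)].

4/(x - 5)(x - 3) = α/(x - 5) + β/(x - 3). α = 4/(5 - 3) = 2, β = 4/(3 - 5) = -2
Result: 2/(x - 5) - 2/(x - 3)


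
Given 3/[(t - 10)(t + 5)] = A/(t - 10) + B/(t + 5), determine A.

Cover-up at t = 10: A = 3/(10 + 5) = 3/15 = 1/5


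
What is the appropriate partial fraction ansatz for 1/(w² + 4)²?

Repeated quadratic factor: (Aw + B)/(w² + 4) + (Cw + D)/(w² + 4)²


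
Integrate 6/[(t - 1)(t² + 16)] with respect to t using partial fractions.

Cover-up at t=1: α = 6/(1²+16) = 6/17. Coeff matching: β = -6/17, γ = -6/17. Decomposition: (6/17)/(t - 1) - ((6/17)t + 6/17)/(t² + 16). Integrate: linear → ln, quadratic → (1/2)ln + arctan: (6/17) ln|(t - 1)| - (3/17) ln(t² + 16) - (3/34) arctan(t/4) + C


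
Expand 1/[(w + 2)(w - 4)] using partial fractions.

1/(w + 2)(w - 4) = A/(w + 2) + B/(w - 4). A = 1/(-2 - 4) = -1/6, B = 1/(4 + 2) = 1/6
Result: (-1/6)/(w + 2) + (1/6)/(w - 4)


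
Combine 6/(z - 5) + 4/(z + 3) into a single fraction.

Common denominator (z - 5)(z + 3). Numerator: 6(z + 3) + 4(z - 5) = (6z + 18) + (4z - 20) = 10z - 2
Result: (10z - 2)/[(z - 5)(z + 3)]


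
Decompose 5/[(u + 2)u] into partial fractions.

5/(u + 2)u = α/(u + 2) + β/u. α = 5/(-2 - 0) = -5/2, β = 5/(0 + 2) = 5/2
Result: (-5/2)/(u + 2) + (5/2)/u


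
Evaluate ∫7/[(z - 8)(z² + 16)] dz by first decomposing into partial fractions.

Cover-up at z=8: P = 7/(8²+16) = 7/80. Coeff matching: Q = -7/80, R = -7/10. Decomposition: (7/80)/(z - 8) - ((7/80)z + 7/10)/(z² + 16). Integrate: linear → ln, quadratic → (1/2)ln + arctan: (7/80) ln|(z - 8)| - (7/160) ln(z² + 16) - (7/40) arctan(z/4) + C


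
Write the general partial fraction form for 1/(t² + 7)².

Repeated quadratic factor: (At + B)/(t² + 7) + (Ct + D)/(t² + 7)²


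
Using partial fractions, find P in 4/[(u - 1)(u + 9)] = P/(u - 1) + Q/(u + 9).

Cover-up at u = 1: P = 4/(1 + 9) = 4/10 = 2/5


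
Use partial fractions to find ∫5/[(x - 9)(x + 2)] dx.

Decompose: 5/[(x - 9)(x + 2)] = (5/11)/(x - 9) - (5/11)/(x + 2). Integrate each term: (5/11) ln|(x - 9)| - (5/11) ln|(x + 2)| + C


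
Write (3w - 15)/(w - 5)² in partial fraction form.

(3w - 15) = α(w - 5) + β. At w = 5: β = 3·5 - 15 = 0. Coeff of w: α = 3
Result: 3/(w - 5)


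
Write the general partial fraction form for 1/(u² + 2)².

Repeated quadratic factor: (Pu + Q)/(u² + 2) + (Ru + S)/(u² + 2)²


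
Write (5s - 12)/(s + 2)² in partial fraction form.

(5s - 12) = α(s + 2) + β. At s = -2: β = 5·(-2) - 12 = -22. Coeff of s: α = 5
Result: 5/(s + 2) - 22/(s + 2)²


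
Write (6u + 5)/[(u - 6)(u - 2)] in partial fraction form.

At u=6: P = (6·6 + 5)/(6 - 2) = 41/4. At u=2: Q = (6·2 + 5)/(2 - 6) = -17/4
Result: (41/4)/(u - 6) - (17/4)/(u - 2)


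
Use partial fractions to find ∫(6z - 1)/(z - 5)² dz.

Decompose: A = 6, B = 6·5 - 1 = 29, so (6z - 1)/(z - 5)² = 6/(z - 5) + 29/(z - 5)². Integrate: ∫ A/(z - 5) dz = 6 ln|(z - 5)|; ∫ B/(z - 5)² dz = -29/(z - 5). Sum: 6 ln|(z - 5)| - 29/(z - 5) + C


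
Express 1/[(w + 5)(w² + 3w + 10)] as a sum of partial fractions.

Cover-up at w = -5: P = 1/((-5)² + 3·(-5) + 10) = 1/20. Then Q = -P = -1/20, R = -P·(3 - 5) = 1/10
Result: (1/20)/(w + 5) - ((1/20)w - 1/10)/(w² + 3w + 10)


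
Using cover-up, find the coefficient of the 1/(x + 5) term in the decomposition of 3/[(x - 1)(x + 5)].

Cover (x + 5), set x=-5: 3/((x - 1) at x=-5) = 3/(-6) = -1/2


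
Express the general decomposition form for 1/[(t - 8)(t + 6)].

Distinct linear factors: α/(t - 8) + β/(t + 6)


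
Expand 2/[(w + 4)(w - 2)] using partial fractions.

2/(w + 4)(w - 2) = α/(w + 4) + β/(w - 2). α = 2/(-4 - 2) = -1/3, β = 2/(2 + 4) = 1/3
Result: (-1/3)/(w + 4) + (1/3)/(w - 2)


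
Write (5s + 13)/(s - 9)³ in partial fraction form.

(5s + 13) = A(s - 9)² + B(s - 9) + C. At s = 9: C = 5·9 + 13 = 58. Coefficients: A = 0, B = 5
Result: 5/(s - 9)² + 58/(s - 9)³


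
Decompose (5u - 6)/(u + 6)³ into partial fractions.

(5u - 6) = P(u + 6)² + Q(u + 6) + R. At u = -6: R = 5·(-6) - 6 = -36. Coefficients: P = 0, Q = 5
Result: 5/(u + 6)² - 36/(u + 6)³


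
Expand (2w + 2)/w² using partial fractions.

(2w + 2) = Pw + Q. At w = 0: Q = 2·0 + 2 = 2. Coeff of w: P = 2
Result: 2/w + 2/w²


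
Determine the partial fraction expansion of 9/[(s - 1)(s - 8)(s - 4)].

Using cover-up method: α = 3/7, β = 9/28, γ = -3/4
Result: (3/7)/(s - 1) + (9/28)/(s - 8) - (3/4)/(s - 4)


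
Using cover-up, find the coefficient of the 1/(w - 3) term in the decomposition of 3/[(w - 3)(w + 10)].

Cover (w - 3), set w=3: 3/((w + 10) at w=3) = 3/(13) = 3/13


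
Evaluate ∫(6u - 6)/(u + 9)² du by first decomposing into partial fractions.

Decompose: A = 6, B = 6·(-9) - 6 = -60, so (6u - 6)/(u + 9)² = 6/(u + 9) - 60/(u + 9)². Integrate: ∫ A/(u + 9) du = 6 ln|(u + 9)|; ∫ B/(u + 9)² du = 60/(u + 9). Sum: 6 ln|(u + 9)| + 60/(u + 9) + C


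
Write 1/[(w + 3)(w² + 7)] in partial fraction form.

Cover-up at w = -3: P = 1/((-3)² + 7) = 1/16. Then Q = -P = -1/16, R = -P·(0 - 3) = 3/16
Result: (1/16)/(w + 3) - ((1/16)w - 3/16)/(w² + 7)


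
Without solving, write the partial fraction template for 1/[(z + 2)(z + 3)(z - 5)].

Three distinct linear factors: P/(z + 2) + Q/(z + 3) + R/(z - 5)


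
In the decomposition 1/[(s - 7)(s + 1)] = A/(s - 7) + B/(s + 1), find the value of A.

Cover-up at s = 7: A = 1/(7 + 1) = 1/8


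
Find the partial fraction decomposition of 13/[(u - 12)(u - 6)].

13/(u - 12)(u - 6) = A/(u - 12) + B/(u - 6). A = 13/(12 - 6) = 13/6, B = 13/(6 - 12) = -13/6
Result: (13/6)/(u - 12) - (13/6)/(u - 6)


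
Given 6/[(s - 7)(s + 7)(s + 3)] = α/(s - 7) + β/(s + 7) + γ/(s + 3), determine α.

Cover-up at s = 7: α = 6/[(7 + 7)(7 + 3)] = 6/[(14)(10)] = 6/140 = 3/70


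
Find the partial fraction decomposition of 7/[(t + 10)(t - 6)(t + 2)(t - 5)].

Using Heaviside cover-up: (-7/1920)/(t + 10) + (7/128)/(t - 6) + (1/64)/(t + 2) - (1/15)/(t - 5)


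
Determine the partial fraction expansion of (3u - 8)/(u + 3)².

(3u - 8) = α(u + 3) + β. At u = -3: β = 3·(-3) - 8 = -17. Coeff of u: α = 3
Result: 3/(u + 3) - 17/(u + 3)²


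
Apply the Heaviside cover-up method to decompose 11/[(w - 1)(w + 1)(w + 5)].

Cover (w - 1), w=1: P = 11/[(1 + 1)(1 + 5)] = 11/12. Cover (w + 1), w=-1: Q = 11/[(-1 - 1)(-1 + 5)] = -11/8. Cover (w + 5), w=-5: R = 11/[(-5 - 1)(-5 + 1)] = 11/24.
Result: (11/12)/(w - 1) - (11/8)/(w + 1) + (11/24)/(w + 5)


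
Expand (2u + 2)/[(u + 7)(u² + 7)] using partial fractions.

At u=-7: A = (2·(-7) + 2)/((-7)² + 7) = -3/14. B = -A = 3/14, C = 2 - (-7)·A = 1/2
Result: (-3/14)/(u + 7) + ((3/14)u + 1/2)/(u² + 7)


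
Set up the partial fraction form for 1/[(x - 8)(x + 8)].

Distinct linear factors: A/(x - 8) + B/(x + 8)


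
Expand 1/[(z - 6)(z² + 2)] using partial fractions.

Cover-up at z = 6: A = 1/(6² + 2) = 1/38. Then B = -A = -1/38, C = -A·(0 + 6) = -3/19
Result: (1/38)/(z - 6) - ((1/38)z + 3/19)/(z² + 2)


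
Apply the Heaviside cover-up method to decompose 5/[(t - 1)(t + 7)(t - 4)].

Cover (t - 1), t=1: A = 5/[(1 + 7)(1 - 4)] = -5/24. Cover (t + 7), t=-7: B = 5/[(-7 - 1)(-7 - 4)] = 5/88. Cover (t - 4), t=4: C = 5/[(4 - 1)(4 + 7)] = 5/33.
Result: (-5/24)/(t - 1) + (5/88)/(t + 7) + (5/33)/(t - 4)


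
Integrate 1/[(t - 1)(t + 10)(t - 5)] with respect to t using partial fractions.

Cover-up: A = -1/44, B = 1/165, C = 1/60. Decomposition: (-1/44)/(t - 1) + (1/165)/(t + 10) + (1/60)/(t - 5). Integrate each term: (-1/44) ln|(t - 1)| + (1/165) ln|(t + 10)| + (1/60) ln|(t - 5)| + C


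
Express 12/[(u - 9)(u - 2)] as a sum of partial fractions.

12/(u - 9)(u - 2) = A/(u - 9) + B/(u - 2). A = 12/(9 - 2) = 12/7, B = 12/(2 - 9) = -12/7
Result: (12/7)/(u - 9) - (12/7)/(u - 2)


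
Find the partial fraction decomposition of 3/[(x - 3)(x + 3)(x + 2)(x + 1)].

Using Heaviside cover-up: (1/40)/(x - 3) - (1/4)/(x + 3) + (3/5)/(x + 2) - (3/8)/(x + 1)


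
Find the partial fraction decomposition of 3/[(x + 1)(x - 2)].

3/(x + 1)(x - 2) = P/(x + 1) + Q/(x - 2). P = 3/(-1 - 2) = -1, Q = 3/(2 + 1) = 1
Result: -1/(x + 1) + 1/(x - 2)


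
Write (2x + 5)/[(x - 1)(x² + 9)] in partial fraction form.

At x=1: A = (2·1 + 5)/(1² + 9) = 7/10. B = -A = -7/10, C = 2 - 1·A = 13/10
Result: (7/10)/(x - 1) - ((7/10)x - 13/10)/(x² + 9)


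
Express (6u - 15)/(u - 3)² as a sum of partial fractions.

(6u - 15) = A(u - 3) + B. At u = 3: B = 6·3 - 15 = 3. Coeff of u: A = 6
Result: 6/(u - 3) + 3/(u - 3)²


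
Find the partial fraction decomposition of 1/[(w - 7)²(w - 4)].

Cover-up at w=4: C = 1/(4 - 7)² = 1/9. Cover-up at w=7: B = 1/(7 - 4) = 1/3. Comparing w² coeff: A = -C = -1/9
Result: (-1/9)/(w - 7) + (1/3)/(w - 7)² + (1/9)/(w - 4)


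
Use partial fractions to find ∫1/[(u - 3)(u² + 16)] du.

Cover-up at u=3: A = 1/(3²+16) = 1/25. Coeff matching: B = -1/25, C = -3/25. Decomposition: (1/25)/(u - 3) - ((1/25)u + 3/25)/(u² + 16). Integrate: linear → ln, quadratic → (1/2)ln + arctan: (1/25) ln|(u - 3)| - (1/50) ln(u² + 16) - (3/100) arctan(u/4) + C


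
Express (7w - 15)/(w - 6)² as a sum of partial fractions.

(7w - 15) = A(w - 6) + B. At w = 6: B = 7·6 - 15 = 27. Coeff of w: A = 7
Result: 7/(w - 6) + 27/(w - 6)²


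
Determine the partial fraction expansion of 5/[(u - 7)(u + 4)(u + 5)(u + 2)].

Using Heaviside cover-up: (5/1188)/(u - 7) + (5/22)/(u + 4) - (5/36)/(u + 5) - (5/54)/(u + 2)


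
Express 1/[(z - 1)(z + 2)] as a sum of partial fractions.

1/(z - 1)(z + 2) = α/(z - 1) + β/(z + 2). α = 1/(1 + 2) = 1/3, β = 1/(-2 - 1) = -1/3
Result: (1/3)/(z - 1) - (1/3)/(z + 2)


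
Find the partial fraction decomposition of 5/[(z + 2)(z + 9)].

5/(z + 2)(z + 9) = α/(z + 2) + β/(z + 9). α = 5/(-2 + 9) = 5/7, β = 5/(-9 + 2) = -5/7
Result: (5/7)/(z + 2) - (5/7)/(z + 9)


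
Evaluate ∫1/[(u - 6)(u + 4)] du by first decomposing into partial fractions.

Decompose: 1/[(u - 6)(u + 4)] = (1/10)/(u - 6) - (1/10)/(u + 4). Integrate each term: (1/10) ln|(u - 6)| - (1/10) ln|(u + 4)| + C


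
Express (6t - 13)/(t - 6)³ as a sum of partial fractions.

(6t - 13) = P(t - 6)² + Q(t - 6) + R. At t = 6: R = 6·6 - 13 = 23. Coefficients: P = 0, Q = 6
Result: 6/(t - 6)² + 23/(t - 6)³


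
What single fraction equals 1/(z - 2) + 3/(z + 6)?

Common denominator (z - 2)(z + 6). Numerator: 1(z + 6) + 3(z - 2) = (z + 6) + (3z - 6) = 4z
Result: (4z)/[(z - 2)(z + 6)]


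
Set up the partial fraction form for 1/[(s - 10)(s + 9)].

Distinct linear factors: P/(s - 10) + Q/(s + 9)


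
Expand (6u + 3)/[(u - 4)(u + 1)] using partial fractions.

At u=4: P = (6·4 + 3)/(4 + 1) = 27/5. At u=-1: Q = (6·(-1) + 3)/(-1 - 4) = 3/5
Result: (27/5)/(u - 4) + (3/5)/(u + 1)


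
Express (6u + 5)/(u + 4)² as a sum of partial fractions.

(6u + 5) = P(u + 4) + Q. At u = -4: Q = 6·(-4) + 5 = -19. Coeff of u: P = 6
Result: 6/(u + 4) - 19/(u + 4)²


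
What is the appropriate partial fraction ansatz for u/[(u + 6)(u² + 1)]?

Linear + irreducible quadratic: P/(u + 6) + (Qu + R)/(u² + 1)


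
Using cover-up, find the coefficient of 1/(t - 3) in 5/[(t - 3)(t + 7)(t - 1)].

Cover (t - 3), set t=3: 5/[(3 + 7)(3 - 1)] = 1/4


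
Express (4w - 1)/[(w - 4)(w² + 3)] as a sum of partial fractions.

At w=4: α = (4·4 - 1)/(4² + 3) = 15/19. β = -α = -15/19, γ = 4 - 4·α = 16/19
Result: (15/19)/(w - 4) - ((15/19)w - 16/19)/(w² + 3)


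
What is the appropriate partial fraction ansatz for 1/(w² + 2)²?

Repeated quadratic factor: (Pw + Q)/(w² + 2) + (Rw + S)/(w² + 2)²


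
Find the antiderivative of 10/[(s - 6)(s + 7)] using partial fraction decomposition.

Decompose: 10/[(s - 6)(s + 7)] = (10/13)/(s - 6) - (10/13)/(s + 7). Integrate each term: (10/13) ln|(s - 6)| - (10/13) ln|(s + 7)| + C


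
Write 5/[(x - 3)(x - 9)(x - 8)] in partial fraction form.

Using cover-up method: α = 1/6, β = 5/6, γ = -1
Result: (1/6)/(x - 3) + (5/6)/(x - 9) - 1/(x - 8)


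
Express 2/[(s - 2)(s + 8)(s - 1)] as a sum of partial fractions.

Using cover-up method: A = 1/5, B = 1/45, C = -2/9
Result: (1/5)/(s - 2) + (1/45)/(s + 8) - (2/9)/(s - 1)


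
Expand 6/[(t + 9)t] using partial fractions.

6/(t + 9)t = P/(t + 9) + Q/t. P = 6/(-9 - 0) = -2/3, Q = 6/(0 + 9) = 2/3
Result: (-2/3)/(t + 9) + (2/3)/t


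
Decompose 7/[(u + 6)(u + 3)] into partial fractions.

7/(u + 6)(u + 3) = P/(u + 6) + Q/(u + 3). P = 7/(-6 + 3) = -7/3, Q = 7/(-3 + 6) = 7/3
Result: (-7/3)/(u + 6) + (7/3)/(u + 3)


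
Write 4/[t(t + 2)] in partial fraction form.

4/t(t + 2) = P/t + Q/(t + 2). P = 4/(0 + 2) = 2, Q = 4/(-2 - 0) = -2
Result: 2/t - 2/(t + 2)


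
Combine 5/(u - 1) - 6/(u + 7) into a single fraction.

Common denominator (u - 1)(u + 7). Numerator: 5(u + 7) - 6(u - 1) = (5u + 35) - (6u - 6) = -u + 41
Result: (-u + 41)/[(u - 1)(u + 7)]


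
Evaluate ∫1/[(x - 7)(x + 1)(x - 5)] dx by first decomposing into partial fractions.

Cover-up: A = 1/16, B = 1/48, C = -1/12. Decomposition: (1/16)/(x - 7) + (1/48)/(x + 1) - (1/12)/(x - 5). Integrate each term: (1/16) ln|(x - 7)| + (1/48) ln|(x + 1)| - (1/12) ln|(x - 5)| + C


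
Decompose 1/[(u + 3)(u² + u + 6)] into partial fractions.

Cover-up at u = -3: A = 1/((-3)² + 1·(-3) + 6) = 1/12. Then B = -A = -1/12, C = -A·(1 - 3) = 1/6
Result: (1/12)/(u + 3) - ((1/12)u - 1/6)/(u² + u + 6)


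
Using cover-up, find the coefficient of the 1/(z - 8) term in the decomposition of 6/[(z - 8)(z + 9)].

Cover (z - 8), set z=8: 6/((z + 9) at z=8) = 6/(17) = 6/17


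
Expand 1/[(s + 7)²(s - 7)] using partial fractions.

Cover-up at s=7: C = 1/(7 + 7)² = 1/196. Cover-up at s=-7: B = 1/(-7 - 7) = -1/14. Comparing s² coeff: A = -C = -1/196
Result: (-1/196)/(s + 7) - (1/14)/(s + 7)² + (1/196)/(s - 7)


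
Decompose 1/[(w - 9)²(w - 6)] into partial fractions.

Cover-up at w=6: γ = 1/(6 - 9)² = 1/9. Cover-up at w=9: β = 1/(9 - 6) = 1/3. Comparing w² coeff: α = -γ = -1/9
Result: (-1/9)/(w - 9) + (1/3)/(w - 9)² + (1/9)/(w - 6)


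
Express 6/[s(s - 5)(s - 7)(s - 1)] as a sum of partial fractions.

Using Heaviside cover-up: (-6/35)/s - (3/20)/(s - 5) + (1/14)/(s - 7) + (1/4)/(s - 1)


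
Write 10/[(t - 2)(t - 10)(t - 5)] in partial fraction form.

Using cover-up method: α = 5/12, β = 1/4, γ = -2/3
Result: (5/12)/(t - 2) + (1/4)/(t - 10) - (2/3)/(t - 5)


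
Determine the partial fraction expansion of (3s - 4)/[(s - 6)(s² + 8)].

At s=6: A = (3·6 - 4)/(6² + 8) = 7/22. B = -A = -7/22, C = 3 - 6·A = 12/11
Result: (7/22)/(s - 6) - ((7/22)s - 12/11)/(s² + 8)


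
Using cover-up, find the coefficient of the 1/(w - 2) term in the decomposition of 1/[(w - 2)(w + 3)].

Cover (w - 2), set w=2: 1/((w + 3) at w=2) = 1/(5) = 1/5


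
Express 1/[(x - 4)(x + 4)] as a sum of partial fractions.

1/(x - 4)(x + 4) = A/(x - 4) + B/(x + 4). A = 1/(4 + 4) = 1/8, B = 1/(-4 - 4) = -1/8
Result: (1/8)/(x - 4) - (1/8)/(x + 4)


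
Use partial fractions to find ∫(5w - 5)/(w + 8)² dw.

Decompose: P = 5, Q = 5·(-8) - 5 = -45, so (5w - 5)/(w + 8)² = 5/(w + 8) - 45/(w + 8)². Integrate: ∫ P/(w + 8) dw = 5 ln|(w + 8)|; ∫ Q/(w + 8)² dw = 45/(w + 8). Sum: 5 ln|(w + 8)| + 45/(w + 8) + C


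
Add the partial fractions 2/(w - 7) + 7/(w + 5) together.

Common denominator (w - 7)(w + 5). Numerator: 2(w + 5) + 7(w - 7) = (2w + 10) + (7w - 49) = 9w - 39
Result: (9w - 39)/[(w - 7)(w + 5)]


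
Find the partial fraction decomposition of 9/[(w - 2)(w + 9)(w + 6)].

Using cover-up method: α = 9/88, β = 3/11, γ = -3/8
Result: (9/88)/(w - 2) + (3/11)/(w + 9) - (3/8)/(w + 6)


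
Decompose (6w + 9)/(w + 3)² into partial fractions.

(6w + 9) = A(w + 3) + B. At w = -3: B = 6·(-3) + 9 = -9. Coeff of w: A = 6
Result: 6/(w + 3) - 9/(w + 3)²


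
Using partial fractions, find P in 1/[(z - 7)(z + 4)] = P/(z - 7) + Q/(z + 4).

Cover-up at z = 7: P = 1/(7 + 4) = 1/11


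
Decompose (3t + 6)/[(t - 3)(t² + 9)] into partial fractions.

At t=3: P = (3·3 + 6)/(3² + 9) = 5/6. Q = -P = -5/6, R = 3 - 3·P = 1/2
Result: (5/6)/(t - 3) - ((5/6)t - 1/2)/(t² + 9)


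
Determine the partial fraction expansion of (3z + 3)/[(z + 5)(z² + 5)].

At z=-5: α = (3·(-5) + 3)/((-5)² + 5) = -2/5. β = -α = 2/5, γ = 3 - (-5)·α = 1
Result: (-2/5)/(z + 5) + ((2/5)z + 1)/(z² + 5)


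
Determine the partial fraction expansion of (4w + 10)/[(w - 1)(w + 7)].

At w=1: A = (4·1 + 10)/(1 + 7) = 7/4. At w=-7: B = (4·(-7) + 10)/(-7 - 1) = 9/4
Result: (7/4)/(w - 1) + (9/4)/(w + 7)


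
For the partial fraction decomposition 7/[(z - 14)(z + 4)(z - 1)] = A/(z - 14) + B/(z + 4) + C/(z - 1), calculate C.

Cover-up at z = 1: C = 7/[(1 - 14)(1 + 4)] = 7/[(-13)(5)] = -7/65


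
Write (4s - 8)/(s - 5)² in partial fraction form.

(4s - 8) = A(s - 5) + B. At s = 5: B = 4·5 - 8 = 12. Coeff of s: A = 4
Result: 4/(s - 5) + 12/(s - 5)²


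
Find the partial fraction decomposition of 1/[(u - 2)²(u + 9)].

Cover-up at u=-9: γ = 1/(-9 - 2)² = 1/121. Cover-up at u=2: β = 1/(2 + 9) = 1/11. Comparing u² coeff: α = -γ = -1/121
Result: (-1/121)/(u - 2) + (1/11)/(u - 2)² + (1/121)/(u + 9)


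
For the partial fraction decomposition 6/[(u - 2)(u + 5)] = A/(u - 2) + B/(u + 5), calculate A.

Cover-up at u = 2: A = 6/(2 + 5) = 6/7


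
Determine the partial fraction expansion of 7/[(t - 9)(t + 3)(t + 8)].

Using cover-up method: α = 7/204, β = -7/60, γ = 7/85
Result: (7/204)/(t - 9) - (7/60)/(t + 3) + (7/85)/(t + 8)


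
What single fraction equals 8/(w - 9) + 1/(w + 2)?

Common denominator (w - 9)(w + 2). Numerator: 8(w + 2) + 1(w - 9) = (8w + 16) + (w - 9) = 9w + 7
Result: (9w + 7)/[(w - 9)(w + 2)]


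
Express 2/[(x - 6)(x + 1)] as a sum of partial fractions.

2/(x - 6)(x + 1) = α/(x - 6) + β/(x + 1). α = 2/(6 + 1) = 2/7, β = 2/(-1 - 6) = -2/7
Result: (2/7)/(x - 6) - (2/7)/(x + 1)


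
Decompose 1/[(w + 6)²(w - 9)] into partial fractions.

Cover-up at w=9: R = 1/(9 + 6)² = 1/225. Cover-up at w=-6: Q = 1/(-6 - 9) = -1/15. Comparing w² coeff: P = -R = -1/225
Result: (-1/225)/(w + 6) - (1/15)/(w + 6)² + (1/225)/(w - 9)


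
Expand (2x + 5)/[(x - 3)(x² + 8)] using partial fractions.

At x=3: A = (2·3 + 5)/(3² + 8) = 11/17. B = -A = -11/17, C = 2 - 3·A = 1/17
Result: (11/17)/(x - 3) - ((11/17)x - 1/17)/(x² + 8)


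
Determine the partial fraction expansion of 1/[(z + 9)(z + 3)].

1/(z + 9)(z + 3) = A/(z + 9) + B/(z + 3). A = 1/(-9 + 3) = -1/6, B = 1/(-3 + 9) = 1/6
Result: (-1/6)/(z + 9) + (1/6)/(z + 3)


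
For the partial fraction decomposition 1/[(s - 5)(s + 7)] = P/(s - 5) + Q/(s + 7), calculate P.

Cover-up at s = 5: P = 1/(5 + 7) = 1/12


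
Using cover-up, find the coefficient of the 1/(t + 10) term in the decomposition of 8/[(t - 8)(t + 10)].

Cover (t + 10), set t=-10: 8/((t - 8) at t=-10) = 8/(-18) = -4/9


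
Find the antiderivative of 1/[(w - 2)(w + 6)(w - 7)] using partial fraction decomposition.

Cover-up: α = -1/40, β = 1/104, γ = 1/65. Decomposition: (-1/40)/(w - 2) + (1/104)/(w + 6) + (1/65)/(w - 7). Integrate each term: (-1/40) ln|(w - 2)| + (1/104) ln|(w + 6)| + (1/65) ln|(w - 7)| + C


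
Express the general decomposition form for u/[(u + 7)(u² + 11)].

Linear + irreducible quadratic: P/(u + 7) + (Qu + R)/(u² + 11)


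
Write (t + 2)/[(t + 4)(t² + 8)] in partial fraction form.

At t=-4: P = (1·(-4) + 2)/((-4)² + 8) = -1/12. Q = -P = 1/12, R = 1 - (-4)·P = 2/3
Result: (-1/12)/(t + 4) + ((1/12)t + 2/3)/(t² + 8)


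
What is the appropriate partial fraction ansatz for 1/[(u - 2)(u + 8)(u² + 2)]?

Two linear + quadratic: A/(u - 2) + B/(u + 8) + (Cu + D)/(u² + 2)


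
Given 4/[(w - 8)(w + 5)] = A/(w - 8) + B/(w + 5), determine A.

Cover-up at w = 8: A = 4/(8 + 5) = 4/13


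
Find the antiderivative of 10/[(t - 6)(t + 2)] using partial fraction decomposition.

Decompose: 10/[(t - 6)(t + 2)] = (5/4)/(t - 6) - (5/4)/(t + 2). Integrate each term: (5/4) ln|(t - 6)| - (5/4) ln|(t + 2)| + C


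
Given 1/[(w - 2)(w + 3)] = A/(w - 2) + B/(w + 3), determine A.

Cover-up at w = 2: A = 1/(2 + 3) = 1/5


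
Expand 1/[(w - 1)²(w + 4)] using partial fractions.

Cover-up at w=-4: C = 1/(-4 - 1)² = 1/25. Cover-up at w=1: B = 1/(1 + 4) = 1/5. Comparing w² coeff: A = -C = -1/25
Result: (-1/25)/(w - 1) + (1/5)/(w - 1)² + (1/25)/(w + 4)


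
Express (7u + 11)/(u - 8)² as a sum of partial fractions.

(7u + 11) = P(u - 8) + Q. At u = 8: Q = 7·8 + 11 = 67. Coeff of u: P = 7
Result: 7/(u - 8) + 67/(u - 8)²


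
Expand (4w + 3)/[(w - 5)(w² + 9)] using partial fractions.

At w=5: α = (4·5 + 3)/(5² + 9) = 23/34. β = -α = -23/34, γ = 4 - 5·α = 21/34
Result: (23/34)/(w - 5) - ((23/34)w - 21/34)/(w² + 9)


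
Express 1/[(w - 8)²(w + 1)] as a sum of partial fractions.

Cover-up at w=-1: γ = 1/(-1 - 8)² = 1/81. Cover-up at w=8: β = 1/(8 + 1) = 1/9. Comparing w² coeff: α = -γ = -1/81
Result: (-1/81)/(w - 8) + (1/9)/(w - 8)² + (1/81)/(w + 1)


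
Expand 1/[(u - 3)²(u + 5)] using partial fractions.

Cover-up at u=-5: γ = 1/(-5 - 3)² = 1/64. Cover-up at u=3: β = 1/(3 + 5) = 1/8. Comparing u² coeff: α = -γ = -1/64
Result: (-1/64)/(u - 3) + (1/8)/(u - 3)² + (1/64)/(u + 5)


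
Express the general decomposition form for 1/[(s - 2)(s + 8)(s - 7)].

Three distinct linear factors: P/(s - 2) + Q/(s + 8) + R/(s - 7)


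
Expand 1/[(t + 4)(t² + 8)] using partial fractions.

Cover-up at t = -4: P = 1/((-4)² + 8) = 1/24. Then Q = -P = -1/24, R = -P·(0 - 4) = 1/6
Result: (1/24)/(t + 4) - ((1/24)t - 1/6)/(t² + 8)


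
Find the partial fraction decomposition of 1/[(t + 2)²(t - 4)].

Cover-up at t=4: γ = 1/(4 + 2)² = 1/36. Cover-up at t=-2: β = 1/(-2 - 4) = -1/6. Comparing t² coeff: α = -γ = -1/36
Result: (-1/36)/(t + 2) - (1/6)/(t + 2)² + (1/36)/(t - 4)


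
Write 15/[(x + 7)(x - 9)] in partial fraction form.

15/(x + 7)(x - 9) = P/(x + 7) + Q/(x - 9). P = 15/(-7 - 9) = -15/16, Q = 15/(9 + 7) = 15/16
Result: (-15/16)/(x + 7) + (15/16)/(x - 9)


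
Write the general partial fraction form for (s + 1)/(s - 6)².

Repeated linear factor: P/(s - 6) + Q/(s - 6)²


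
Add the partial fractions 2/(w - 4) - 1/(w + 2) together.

Common denominator (w - 4)(w + 2). Numerator: 2(w + 2) - 1(w - 4) = (2w + 4) - (w - 4) = w + 8
Result: (w + 8)/[(w - 4)(w + 2)]


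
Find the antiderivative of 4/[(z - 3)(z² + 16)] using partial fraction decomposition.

Cover-up at z=3: A = 4/(3²+16) = 4/25. Coeff matching: B = -4/25, C = -12/25. Decomposition: (4/25)/(z - 3) - ((4/25)z + 12/25)/(z² + 16). Integrate: linear → ln, quadratic → (1/2)ln + arctan: (4/25) ln|(z - 3)| - (2/25) ln(z² + 16) - (3/25) arctan(z/4) + C


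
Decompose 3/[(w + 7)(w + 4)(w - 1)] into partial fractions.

Using cover-up method: P = 1/8, Q = -1/5, R = 3/40
Result: (1/8)/(w + 7) - (1/5)/(w + 4) + (3/40)/(w - 1)


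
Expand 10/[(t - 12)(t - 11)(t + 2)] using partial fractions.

Using cover-up method: P = 5/7, Q = -10/13, R = 5/91
Result: (5/7)/(t - 12) - (10/13)/(t - 11) + (5/91)/(t + 2)


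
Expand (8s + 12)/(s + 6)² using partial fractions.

(8s + 12) = A(s + 6) + B. At s = -6: B = 8·(-6) + 12 = -36. Coeff of s: A = 8
Result: 8/(s + 6) - 36/(s + 6)²


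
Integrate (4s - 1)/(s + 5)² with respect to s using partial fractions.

Decompose: A = 4, B = 4·(-5) - 1 = -21, so (4s - 1)/(s + 5)² = 4/(s + 5) - 21/(s + 5)². Integrate: ∫ A/(s + 5) ds = 4 ln|(s + 5)|; ∫ B/(s + 5)² ds = 21/(s + 5). Sum: 4 ln|(s + 5)| + 21/(s + 5) + C


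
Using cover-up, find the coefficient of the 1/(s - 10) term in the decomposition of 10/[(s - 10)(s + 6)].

Cover (s - 10), set s=10: 10/((s + 6) at s=10) = 10/(16) = 5/8


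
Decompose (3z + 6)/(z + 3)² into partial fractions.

(3z + 6) = A(z + 3) + B. At z = -3: B = 3·(-3) + 6 = -3. Coeff of z: A = 3
Result: 3/(z + 3) - 3/(z + 3)²


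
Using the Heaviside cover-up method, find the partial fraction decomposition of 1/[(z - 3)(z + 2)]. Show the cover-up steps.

Cover (z - 3): set z=3, get P = 1/(3 + 2) = 1/5. Cover (z + 2): set z=-2, get Q = 1/(-2 - 3) = -1/5.
Result: (1/5)/(z - 3) - (1/5)/(z + 2)


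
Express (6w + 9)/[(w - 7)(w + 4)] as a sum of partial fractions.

At w=7: A = (6·7 + 9)/(7 + 4) = 51/11. At w=-4: B = (6·(-4) + 9)/(-4 - 7) = 15/11
Result: (51/11)/(w - 7) + (15/11)/(w + 4)


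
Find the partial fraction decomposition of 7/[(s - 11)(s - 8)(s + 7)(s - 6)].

Using Heaviside cover-up: (7/270)/(s - 11) - (7/90)/(s - 8) - (7/3510)/(s + 7) + (7/130)/(s - 6)


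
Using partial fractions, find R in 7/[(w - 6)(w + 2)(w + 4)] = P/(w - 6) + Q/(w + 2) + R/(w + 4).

Cover-up at w = -4: R = 7/[(-4 - 6)(-4 + 2)] = 7/[(-10)(-2)] = 7/20


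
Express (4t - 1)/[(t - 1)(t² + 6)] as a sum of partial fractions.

At t=1: P = (4·1 - 1)/(1² + 6) = 3/7. Q = -P = -3/7, R = 4 - 1·P = 25/7
Result: (3/7)/(t - 1) - ((3/7)t - 25/7)/(t² + 6)


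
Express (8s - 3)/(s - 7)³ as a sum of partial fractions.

(8s - 3) = P(s - 7)² + Q(s - 7) + R. At s = 7: R = 8·7 - 3 = 53. Coefficients: P = 0, Q = 8
Result: 8/(s - 7)² + 53/(s - 7)³


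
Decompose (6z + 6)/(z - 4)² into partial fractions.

(6z + 6) = P(z - 4) + Q. At z = 4: Q = 6·4 + 6 = 30. Coeff of z: P = 6
Result: 6/(z - 4) + 30/(z - 4)²


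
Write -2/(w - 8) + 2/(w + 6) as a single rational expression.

Common denominator (w - 8)(w + 6). Numerator: -2(w + 6) + 2(w - 8) = (-2w - 12) + (2w - 16) = -28
Result: (-28)/[(w - 8)(w + 6)]


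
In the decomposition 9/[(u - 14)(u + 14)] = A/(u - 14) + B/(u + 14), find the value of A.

Cover-up at u = 14: A = 9/(14 + 14) = 9/28


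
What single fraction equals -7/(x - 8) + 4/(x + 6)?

Common denominator (x - 8)(x + 6). Numerator: -7(x + 6) + 4(x - 8) = (-7x - 42) + (4x - 32) = -3x - 74
Result: (-3x - 74)/[(x - 8)(x + 6)]


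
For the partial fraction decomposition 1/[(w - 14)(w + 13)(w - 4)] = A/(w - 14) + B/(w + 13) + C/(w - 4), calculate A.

Cover-up at w = 14: A = 1/[(14 + 13)(14 - 4)] = 1/[(27)(10)] = 1/270


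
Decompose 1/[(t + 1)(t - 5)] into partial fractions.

1/(t + 1)(t - 5) = P/(t + 1) + Q/(t - 5). P = 1/(-1 - 5) = -1/6, Q = 1/(5 + 1) = 1/6
Result: (-1/6)/(t + 1) + (1/6)/(t - 5)


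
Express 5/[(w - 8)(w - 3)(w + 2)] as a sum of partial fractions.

Using cover-up method: P = 1/10, Q = -1/5, R = 1/10
Result: (1/10)/(w - 8) - (1/5)/(w - 3) + (1/10)/(w + 2)


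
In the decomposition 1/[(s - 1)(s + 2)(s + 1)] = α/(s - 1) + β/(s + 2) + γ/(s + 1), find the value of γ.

Cover-up at s = -1: γ = 1/[(-1 - 1)(-1 + 2)] = 1/[(-2)(1)] = -1/2


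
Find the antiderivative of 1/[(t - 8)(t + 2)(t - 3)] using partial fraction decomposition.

Cover-up: α = 1/50, β = 1/50, γ = -1/25. Decomposition: (1/50)/(t - 8) + (1/50)/(t + 2) - (1/25)/(t - 3). Integrate each term: (1/50) ln|(t - 8)| + (1/50) ln|(t + 2)| - (1/25) ln|(t - 3)| + C


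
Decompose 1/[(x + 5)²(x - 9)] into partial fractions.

Cover-up at x=9: R = 1/(9 + 5)² = 1/196. Cover-up at x=-5: Q = 1/(-5 - 9) = -1/14. Comparing x² coeff: P = -R = -1/196
Result: (-1/196)/(x + 5) - (1/14)/(x + 5)² + (1/196)/(x - 9)


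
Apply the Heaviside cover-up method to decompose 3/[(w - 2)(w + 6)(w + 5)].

Cover (w - 2), w=2: α = 3/[(2 + 6)(2 + 5)] = 3/56. Cover (w + 6), w=-6: β = 3/[(-6 - 2)(-6 + 5)] = 3/8. Cover (w + 5), w=-5: γ = 3/[(-5 - 2)(-5 + 6)] = -3/7.
Result: (3/56)/(w - 2) + (3/8)/(w + 6) - (3/7)/(w + 5)


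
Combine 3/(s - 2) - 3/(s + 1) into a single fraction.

Common denominator (s - 2)(s + 1). Numerator: 3(s + 1) - 3(s - 2) = (3s + 3) - (3s - 6) = 9
Result: (9)/[(s - 2)(s + 1)]


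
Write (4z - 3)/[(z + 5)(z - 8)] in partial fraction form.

At z=-5: A = (4·(-5) - 3)/(-5 - 8) = 23/13. At z=8: B = (4·8 - 3)/(8 + 5) = 29/13
Result: (23/13)/(z + 5) + (29/13)/(z - 8)


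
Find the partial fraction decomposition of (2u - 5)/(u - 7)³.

(2u - 5) = α(u - 7)² + β(u - 7) + γ. At u = 7: γ = 2·7 - 5 = 9. Coefficients: α = 0, β = 2
Result: 2/(u - 7)² + 9/(u - 7)³


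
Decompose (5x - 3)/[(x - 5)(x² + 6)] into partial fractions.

At x=5: A = (5·5 - 3)/(5² + 6) = 22/31. B = -A = -22/31, C = 5 - 5·A = 45/31
Result: (22/31)/(x - 5) - ((22/31)x - 45/31)/(x² + 6)


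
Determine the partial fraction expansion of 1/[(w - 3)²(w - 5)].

Cover-up at w=5: γ = 1/(5 - 3)² = 1/4. Cover-up at w=3: β = 1/(3 - 5) = -1/2. Comparing w² coeff: α = -γ = -1/4
Result: (-1/4)/(w - 3) - (1/2)/(w - 3)² + (1/4)/(w - 5)


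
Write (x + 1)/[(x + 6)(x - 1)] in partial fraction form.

At x=-6: P = (1·(-6) + 1)/(-6 - 1) = 5/7. At x=1: Q = (1·1 + 1)/(1 + 6) = 2/7
Result: (5/7)/(x + 6) + (2/7)/(x - 1)


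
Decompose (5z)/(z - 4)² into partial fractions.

(5z) = P(z - 4) + Q. At z = 4: Q = 5·4 + 0 = 20. Coeff of z: P = 5
Result: 5/(z - 4) + 20/(z - 4)²


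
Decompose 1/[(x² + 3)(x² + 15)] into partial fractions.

Coefficient matching gives A = C = 0, B = 1/(15-3) = 1/12, D = -B = -1/12
Result: (1/12)/(x² + 3) - (1/12)/(x² + 15)


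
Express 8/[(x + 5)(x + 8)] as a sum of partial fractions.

8/(x + 5)(x + 8) = α/(x + 5) + β/(x + 8). α = 8/(-5 + 8) = 8/3, β = 8/(-8 + 5) = -8/3
Result: (8/3)/(x + 5) - (8/3)/(x + 8)


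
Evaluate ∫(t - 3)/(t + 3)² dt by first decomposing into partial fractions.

Decompose: P = 1, Q = 1·(-3) - 3 = -6, so (t - 3)/(t + 3)² = 1/(t + 3) - 6/(t + 3)². Integrate: ∫ P/(t + 3) dt = ln|(t + 3)|; ∫ Q/(t + 3)² dt = 6/(t + 3). Sum: ln|(t + 3)| + 6/(t + 3) + C


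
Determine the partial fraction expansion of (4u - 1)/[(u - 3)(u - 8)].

At u=3: A = (4·3 - 1)/(3 - 8) = -11/5. At u=8: B = (4·8 - 1)/(8 - 3) = 31/5
Result: (-11/5)/(u - 3) + (31/5)/(u - 8)


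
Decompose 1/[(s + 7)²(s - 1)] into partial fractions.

Cover-up at s=1: C = 1/(1 + 7)² = 1/64. Cover-up at s=-7: B = 1/(-7 - 1) = -1/8. Comparing s² coeff: A = -C = -1/64
Result: (-1/64)/(s + 7) - (1/8)/(s + 7)² + (1/64)/(s - 1)


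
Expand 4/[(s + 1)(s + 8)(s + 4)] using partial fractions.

Using cover-up method: P = 4/21, Q = 1/7, R = -1/3
Result: (4/21)/(s + 1) + (1/7)/(s + 8) - (1/3)/(s + 4)


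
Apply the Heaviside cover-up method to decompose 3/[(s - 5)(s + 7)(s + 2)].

Cover (s - 5), s=5: α = 3/[(5 + 7)(5 + 2)] = 1/28. Cover (s + 7), s=-7: β = 3/[(-7 - 5)(-7 + 2)] = 1/20. Cover (s + 2), s=-2: γ = 3/[(-2 - 5)(-2 + 7)] = -3/35.
Result: (1/28)/(s - 5) + (1/20)/(s + 7) - (3/35)/(s + 2)


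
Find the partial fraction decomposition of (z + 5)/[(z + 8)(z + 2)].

At z=-8: α = (1·(-8) + 5)/(-8 + 2) = 1/2. At z=-2: β = (1·(-2) + 5)/(-2 + 8) = 1/2
Result: (1/2)/(z + 8) + (1/2)/(z + 2)


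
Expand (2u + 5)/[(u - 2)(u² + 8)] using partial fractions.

At u=2: α = (2·2 + 5)/(2² + 8) = 3/4. β = -α = -3/4, γ = 2 - 2·α = 1/2
Result: (3/4)/(u - 2) - ((3/4)u - 1/2)/(u² + 8)


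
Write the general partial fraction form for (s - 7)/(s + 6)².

Repeated linear factor: α/(s + 6) + β/(s + 6)²


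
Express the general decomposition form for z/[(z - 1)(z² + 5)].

Linear + irreducible quadratic: A/(z - 1) + (Bz + C)/(z² + 5)


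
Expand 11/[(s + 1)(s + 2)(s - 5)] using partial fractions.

Using cover-up method: α = -11/6, β = 11/7, γ = 11/42
Result: (-11/6)/(s + 1) + (11/7)/(s + 2) + (11/42)/(s - 5)


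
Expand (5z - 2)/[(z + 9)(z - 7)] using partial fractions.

At z=-9: P = (5·(-9) - 2)/(-9 - 7) = 47/16. At z=7: Q = (5·7 - 2)/(7 + 9) = 33/16
Result: (47/16)/(z + 9) + (33/16)/(z - 7)


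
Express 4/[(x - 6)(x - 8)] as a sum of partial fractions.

4/(x - 6)(x - 8) = A/(x - 6) + B/(x - 8). A = 4/(6 - 8) = -2, B = 4/(8 - 6) = 2
Result: -2/(x - 6) + 2/(x - 8)


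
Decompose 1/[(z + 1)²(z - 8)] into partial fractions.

Cover-up at z=8: C = 1/(8 + 1)² = 1/81. Cover-up at z=-1: B = 1/(-1 - 8) = -1/9. Comparing z² coeff: A = -C = -1/81
Result: (-1/81)/(z + 1) - (1/9)/(z + 1)² + (1/81)/(z - 8)


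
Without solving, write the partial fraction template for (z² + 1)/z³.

Repeated linear factor (power 3): A/z + B/z² + C/z³


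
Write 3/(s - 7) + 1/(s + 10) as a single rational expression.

Common denominator (s - 7)(s + 10). Numerator: 3(s + 10) + 1(s - 7) = (3s + 30) + (s - 7) = 4s + 23
Result: (4s + 23)/[(s - 7)(s + 10)]


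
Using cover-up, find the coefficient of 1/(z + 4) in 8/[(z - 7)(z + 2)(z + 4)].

Cover (z + 4), set z=-4: 8/[(-4 - 7)(-4 + 2)] = 4/11


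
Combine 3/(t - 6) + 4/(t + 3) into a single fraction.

Common denominator (t - 6)(t + 3). Numerator: 3(t + 3) + 4(t - 6) = (3t + 9) + (4t - 24) = 7t - 15
Result: (7t - 15)/[(t - 6)(t + 3)]


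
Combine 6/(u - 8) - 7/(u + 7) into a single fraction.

Common denominator (u - 8)(u + 7). Numerator: 6(u + 7) - 7(u - 8) = (6u + 42) - (7u - 56) = -u + 98
Result: (-u + 98)/[(u - 8)(u + 7)]


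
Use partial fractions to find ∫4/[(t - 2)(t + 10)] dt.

Decompose: 4/[(t - 2)(t + 10)] = (1/3)/(t - 2) - (1/3)/(t + 10). Integrate each term: (1/3) ln|(t - 2)| - (1/3) ln|(t + 10)| + C


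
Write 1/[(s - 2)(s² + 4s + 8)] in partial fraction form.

Cover-up at s = 2: P = 1/(2² + 4·2 + 8) = 1/20. Then Q = -P = -1/20, R = -P·(4 + 2) = -3/10
Result: (1/20)/(s - 2) - ((1/20)s + 3/10)/(s² + 4s + 8)


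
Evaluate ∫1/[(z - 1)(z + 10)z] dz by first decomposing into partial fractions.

Cover-up: α = 1/11, β = 1/110, γ = -1/10. Decomposition: (1/11)/(z - 1) + (1/110)/(z + 10) - (1/10)/z. Integrate each term: (1/11) ln|(z - 1)| + (1/110) ln|(z + 10)| - (1/10) ln|z| + C


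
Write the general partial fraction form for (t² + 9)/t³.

Repeated linear factor (power 3): A/t + B/t² + C/t³


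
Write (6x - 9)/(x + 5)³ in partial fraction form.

(6x - 9) = α(x + 5)² + β(x + 5) + γ. At x = -5: γ = 6·(-5) - 9 = -39. Coefficients: α = 0, β = 6
Result: 6/(x + 5)² - 39/(x + 5)³


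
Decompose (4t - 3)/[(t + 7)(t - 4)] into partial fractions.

At t=-7: α = (4·(-7) - 3)/(-7 - 4) = 31/11. At t=4: β = (4·4 - 3)/(4 + 7) = 13/11
Result: (31/11)/(t + 7) + (13/11)/(t - 4)


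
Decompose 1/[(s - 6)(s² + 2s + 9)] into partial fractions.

Cover-up at s = 6: P = 1/(6² + 2·6 + 9) = 1/57. Then Q = -P = -1/57, R = -P·(2 + 6) = -8/57
Result: (1/57)/(s - 6) - ((1/57)s + 8/57)/(s² + 2s + 9)


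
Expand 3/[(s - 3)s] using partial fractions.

3/(s - 3)s = α/(s - 3) + β/s. α = 3/(3 - 0) = 1, β = 3/(0 - 3) = -1
Result: 1/(s - 3) - 1/s


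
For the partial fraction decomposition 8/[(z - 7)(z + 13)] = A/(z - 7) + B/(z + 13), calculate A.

Cover-up at z = 7: A = 8/(7 + 13) = 8/20 = 2/5


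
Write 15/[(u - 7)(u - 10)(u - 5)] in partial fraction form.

Using cover-up method: P = -5/2, Q = 1, R = 3/2
Result: (-5/2)/(u - 7) + 1/(u - 10) + (3/2)/(u - 5)


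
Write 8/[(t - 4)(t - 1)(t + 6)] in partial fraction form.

Using cover-up method: α = 4/15, β = -8/21, γ = 4/35
Result: (4/15)/(t - 4) - (8/21)/(t - 1) + (4/35)/(t + 6)


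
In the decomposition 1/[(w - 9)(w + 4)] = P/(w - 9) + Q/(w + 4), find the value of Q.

Cover-up at w = -4: Q = 1/(-4 - 9) = -1/13


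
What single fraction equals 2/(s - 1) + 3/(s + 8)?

Common denominator (s - 1)(s + 8). Numerator: 2(s + 8) + 3(s - 1) = (2s + 16) + (3s - 3) = 5s + 13
Result: (5s + 13)/[(s - 1)(s + 8)]


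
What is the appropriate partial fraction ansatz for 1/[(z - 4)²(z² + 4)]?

Repeated linear + quadratic: α/(z - 4) + β/(z - 4)² + (γz + δ)/(z² + 4)


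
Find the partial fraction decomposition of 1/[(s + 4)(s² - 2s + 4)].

Cover-up at s = -4: A = 1/((-4)² - 2·(-4) + 4) = 1/28. Then B = -A = -1/28, C = -A·(-2 - 4) = 3/14
Result: (1/28)/(s + 4) - ((1/28)s - 3/14)/(s² - 2s + 4)


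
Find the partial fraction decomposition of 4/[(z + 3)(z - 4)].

4/(z + 3)(z - 4) = P/(z + 3) + Q/(z - 4). P = 4/(-3 - 4) = -4/7, Q = 4/(4 + 3) = 4/7
Result: (-4/7)/(z + 3) + (4/7)/(z - 4)


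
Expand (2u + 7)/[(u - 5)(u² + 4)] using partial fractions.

At u=5: P = (2·5 + 7)/(5² + 4) = 17/29. Q = -P = -17/29, R = 2 - 5·P = -27/29
Result: (17/29)/(u - 5) - ((17/29)u + 27/29)/(u² + 4)


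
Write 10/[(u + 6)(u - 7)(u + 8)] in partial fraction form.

Using cover-up method: P = -5/13, Q = 2/39, R = 1/3
Result: (-5/13)/(u + 6) + (2/39)/(u - 7) + (1/3)/(u + 8)


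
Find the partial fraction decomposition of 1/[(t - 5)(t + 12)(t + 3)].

Using cover-up method: α = 1/136, β = 1/153, γ = -1/72
Result: (1/136)/(t - 5) + (1/153)/(t + 12) - (1/72)/(t + 3)


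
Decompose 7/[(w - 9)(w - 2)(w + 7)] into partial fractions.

Using cover-up method: α = 1/16, β = -1/9, γ = 7/144
Result: (1/16)/(w - 9) - (1/9)/(w - 2) + (7/144)/(w + 7)


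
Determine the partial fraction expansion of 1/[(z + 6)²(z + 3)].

Cover-up at z=-3: γ = 1/(-3 + 6)² = 1/9. Cover-up at z=-6: β = 1/(-6 + 3) = -1/3. Comparing z² coeff: α = -γ = -1/9
Result: (-1/9)/(z + 6) - (1/3)/(z + 6)² + (1/9)/(z + 3)


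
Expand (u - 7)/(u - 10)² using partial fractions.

(u - 7) = A(u - 10) + B. At u = 10: B = 1·10 - 7 = 3. Coeff of u: A = 1
Result: 1/(u - 10) + 3/(u - 10)²


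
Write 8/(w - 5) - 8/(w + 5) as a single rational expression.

Common denominator (w - 5)(w + 5). Numerator: 8(w + 5) - 8(w - 5) = (8w + 40) - (8w - 40) = 80
Result: (80)/[(w - 5)(w + 5)]


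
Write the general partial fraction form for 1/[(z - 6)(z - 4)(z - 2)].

Three distinct linear factors: P/(z - 6) + Q/(z - 4) + R/(z - 2)


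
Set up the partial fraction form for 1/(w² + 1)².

Repeated quadratic factor: (Aw + B)/(w² + 1) + (Cw + D)/(w² + 1)²


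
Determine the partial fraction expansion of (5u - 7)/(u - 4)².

(5u - 7) = P(u - 4) + Q. At u = 4: Q = 5·4 - 7 = 13. Coeff of u: P = 5
Result: 5/(u - 4) + 13/(u - 4)²


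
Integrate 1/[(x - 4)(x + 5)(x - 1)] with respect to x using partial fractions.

Cover-up: P = 1/27, Q = 1/54, R = -1/18. Decomposition: (1/27)/(x - 4) + (1/54)/(x + 5) - (1/18)/(x - 1). Integrate each term: (1/27) ln|(x - 4)| + (1/54) ln|(x + 5)| - (1/18) ln|(x - 1)| + C


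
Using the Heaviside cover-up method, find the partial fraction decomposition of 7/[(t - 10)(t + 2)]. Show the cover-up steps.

Cover (t - 10): set t=10, get A = 7/(10 + 2) = 7/12. Cover (t + 2): set t=-2, get B = 7/(-2 - 10) = -7/12.
Result: (7/12)/(t - 10) - (7/12)/(t + 2)


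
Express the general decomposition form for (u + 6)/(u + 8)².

Repeated linear factor: P/(u + 8) + Q/(u + 8)²


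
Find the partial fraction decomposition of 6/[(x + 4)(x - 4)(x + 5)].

Using cover-up method: A = -3/4, B = 1/12, C = 2/3
Result: (-3/4)/(x + 4) + (1/12)/(x - 4) + (2/3)/(x + 5)


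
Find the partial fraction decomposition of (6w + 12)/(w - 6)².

(6w + 12) = P(w - 6) + Q. At w = 6: Q = 6·6 + 12 = 48. Coeff of w: P = 6
Result: 6/(w - 6) + 48/(w - 6)²


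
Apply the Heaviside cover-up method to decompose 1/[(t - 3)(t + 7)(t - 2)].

Cover (t - 3), t=3: A = 1/[(3 + 7)(3 - 2)] = 1/10. Cover (t + 7), t=-7: B = 1/[(-7 - 3)(-7 - 2)] = 1/90. Cover (t - 2), t=2: C = 1/[(2 - 3)(2 + 7)] = -1/9.
Result: (1/10)/(t - 3) + (1/90)/(t + 7) - (1/9)/(t - 2)
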